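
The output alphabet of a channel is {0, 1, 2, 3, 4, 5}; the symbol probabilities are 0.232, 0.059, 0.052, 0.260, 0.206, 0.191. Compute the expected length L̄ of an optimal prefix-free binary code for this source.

Repeatedly combine the two least-probable nodes; the expected code length is the sum of the merged weights.
merge 13/250 + 59/1000 → 111/1000
merge 111/1000 + 191/1000 → 151/500
merge 103/500 + 29/125 → 219/500
merge 13/50 + 151/500 → 281/500
merge 219/500 + 281/500 → 1
L = 111/1000 + 151/500 + 219/500 + 281/500 + 1 = 2413/1000 = 2.413 bits/symbol.

2.413 bits/symbol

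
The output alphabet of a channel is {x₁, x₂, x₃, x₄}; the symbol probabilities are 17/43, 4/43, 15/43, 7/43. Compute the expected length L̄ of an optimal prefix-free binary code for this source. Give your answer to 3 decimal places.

1.860 bits/symbol

Repeatedly combine the two least-probable nodes; the expected code length is the sum of the merged weights.
merge 4/43 + 7/43 → 11/43
merge 11/43 + 15/43 → 26/43
merge 17/43 + 26/43 → 1
L = 11/43 + 26/43 + 1 = 80/43 ≈ 1.860 bits/symbol.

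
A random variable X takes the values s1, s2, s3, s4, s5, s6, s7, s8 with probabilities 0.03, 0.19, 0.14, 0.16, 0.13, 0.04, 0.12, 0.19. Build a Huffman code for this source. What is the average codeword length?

2.88 bits/symbol

Repeatedly combine the two least-probable nodes; the expected code length is the sum of the merged weights.
merge 3/100 + 1/25 → 7/100
merge 7/100 + 3/25 → 19/100
merge 13/100 + 7/50 → 27/100
merge 4/25 + 19/100 → 7/20
merge 19/100 + 19/100 → 19/50
merge 27/100 + 7/20 → 31/50
merge 19/50 + 31/50 → 1
L = 7/100 + 19/100 + 27/100 + 7/20 + 19/50 + 31/50 + 1 = 72/25 = 2.88 bits/symbol.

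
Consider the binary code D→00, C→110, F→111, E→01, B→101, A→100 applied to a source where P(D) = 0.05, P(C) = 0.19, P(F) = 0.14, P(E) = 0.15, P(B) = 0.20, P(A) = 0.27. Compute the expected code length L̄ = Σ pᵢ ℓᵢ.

L̄ = Σ pᵢ·ℓᵢ = 0.05·2 + 0.19·3 + 0.14·3 + 0.15·2 + 0.20·3 + 0.27·3 = 2.8 bits/symbol.

2.8 bits/symbol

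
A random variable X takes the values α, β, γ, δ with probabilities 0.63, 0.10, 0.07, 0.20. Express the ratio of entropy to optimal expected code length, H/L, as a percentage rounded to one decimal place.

Entropy H = −Σ p log₂ p ≈ 1.4851 bits.
Huffman merges: 7/100+1/10→17/100; 17/100+1/5→37/100; 37/100+63/100→1. L = 77/50 ≈ 1.5400.
Efficiency = H/L = 1.4851/1.5400 = 96.4%.

96.4%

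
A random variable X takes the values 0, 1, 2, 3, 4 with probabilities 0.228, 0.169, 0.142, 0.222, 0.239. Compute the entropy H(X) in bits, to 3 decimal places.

H = −Σ pᵢ log₂ pᵢ.
−0.228·log₂(0.228) = 0.4863
−0.169·log₂(0.169) = 0.4335
−0.142·log₂(0.142) = 0.3999
−0.222·log₂(0.222) = 0.4820
−0.239·log₂(0.239) = 0.4935
Sum ≈ 2.2952 → 2.295 bits.

2.295 bits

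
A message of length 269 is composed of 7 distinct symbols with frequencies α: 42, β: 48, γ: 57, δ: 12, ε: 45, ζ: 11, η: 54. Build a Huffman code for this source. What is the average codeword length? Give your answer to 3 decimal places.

2.673 bits/symbol

Probabilities are the counts divided by 269.
Repeatedly combine the two least-probable nodes; the expected code length is the sum of the merged weights.
merge 11/269 + 12/269 → 23/269
merge 23/269 + 42/269 → 65/269
merge 45/269 + 48/269 → 93/269
merge 54/269 + 57/269 → 111/269
merge 65/269 + 93/269 → 158/269
merge 111/269 + 158/269 → 1
L = 23/269 + 65/269 + 93/269 + 111/269 + 158/269 + 1 = 719/269 ≈ 2.673 bits/symbol.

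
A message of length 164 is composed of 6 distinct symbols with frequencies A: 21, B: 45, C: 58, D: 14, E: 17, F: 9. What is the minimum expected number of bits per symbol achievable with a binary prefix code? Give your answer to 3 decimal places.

Probabilities are the counts divided by 164.
Repeatedly combine the two least-probable nodes; the expected code length is the sum of the merged weights.
merge 9/164 + 7/82 → 23/164
merge 17/164 + 21/164 → 19/82
merge 23/164 + 19/82 → 61/164
merge 45/164 + 29/82 → 103/164
merge 61/164 + 103/164 → 1
L = 23/164 + 19/82 + 61/164 + 103/164 + 1 = 389/164 ≈ 2.372 bits/symbol.

2.372 bits/symbol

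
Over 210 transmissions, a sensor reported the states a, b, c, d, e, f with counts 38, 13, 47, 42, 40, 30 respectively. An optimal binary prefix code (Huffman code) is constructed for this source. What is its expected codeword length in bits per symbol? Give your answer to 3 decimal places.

2.576 bits/symbol

Probabilities are the counts divided by 210.
Repeatedly combine the two least-probable nodes; the expected code length is the sum of the merged weights.
merge 13/210 + 1/7 → 43/210
merge 19/105 + 4/21 → 13/35
merge 1/5 + 43/210 → 17/42
merge 47/210 + 13/35 → 25/42
merge 17/42 + 25/42 → 1
L = 43/210 + 13/35 + 17/42 + 25/42 + 1 = 541/210 ≈ 2.576 bits/symbol.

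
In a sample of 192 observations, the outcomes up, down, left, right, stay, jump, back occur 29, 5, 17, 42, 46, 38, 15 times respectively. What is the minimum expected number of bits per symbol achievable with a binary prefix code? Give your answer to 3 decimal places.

Probabilities are the counts divided by 192.
Repeatedly combine the two least-probable nodes; the expected code length is the sum of the merged weights.
merge 5/192 + 5/64 → 5/48
merge 17/192 + 5/48 → 37/192
merge 29/192 + 37/192 → 11/32
merge 19/96 + 7/32 → 5/12
merge 23/96 + 11/32 → 7/12
merge 5/12 + 7/12 → 1
L = 5/48 + 37/192 + 11/32 + 5/12 + 7/12 + 1 = 169/64 ≈ 2.641 bits/symbol.

2.641 bits/symbol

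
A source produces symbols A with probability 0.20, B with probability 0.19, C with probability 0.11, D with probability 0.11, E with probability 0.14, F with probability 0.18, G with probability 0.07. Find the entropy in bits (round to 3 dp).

2.731 bits

H = −Σ pᵢ log₂ pᵢ.
−0.20·log₂(0.20) = 0.4644
−0.19·log₂(0.19) = 0.4552
−0.11·log₂(0.11) = 0.3503
−0.11·log₂(0.11) = 0.3503
−0.14·log₂(0.14) = 0.3971
−0.18·log₂(0.18) = 0.4453
−0.07·log₂(0.07) = 0.2686
Sum ≈ 2.7312 → 2.731 bits.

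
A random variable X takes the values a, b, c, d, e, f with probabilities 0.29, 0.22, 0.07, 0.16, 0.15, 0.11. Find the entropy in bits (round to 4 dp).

H = −Σ pᵢ log₂ pᵢ.
−0.29·log₂(0.29) = 0.5179
−0.22·log₂(0.22) = 0.4806
−0.07·log₂(0.07) = 0.2686
−0.16·log₂(0.16) = 0.4230
−0.15·log₂(0.15) = 0.4105
−0.11·log₂(0.11) = 0.3503
Sum ≈ 2.4509 → 2.4509 bits.

2.4509 bits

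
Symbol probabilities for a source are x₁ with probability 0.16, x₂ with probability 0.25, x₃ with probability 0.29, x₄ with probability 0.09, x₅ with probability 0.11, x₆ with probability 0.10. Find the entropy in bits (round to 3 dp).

H = −Σ pᵢ log₂ pᵢ.
−0.16·log₂(0.16) = 0.4230
−0.25·log₂(0.25) = 0.5000
−0.29·log₂(0.29) = 0.5179
−0.09·log₂(0.09) = 0.3127
−0.11·log₂(0.11) = 0.3503
−0.10·log₂(0.10) = 0.3322
Sum ≈ 2.4361 → 2.436 bits.

2.436 bits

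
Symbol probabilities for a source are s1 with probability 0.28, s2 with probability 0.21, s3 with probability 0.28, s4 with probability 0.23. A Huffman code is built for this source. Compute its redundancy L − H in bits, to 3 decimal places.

Entropy H = −Σ p log₂ p ≈ 1.9889 bits.
Huffman merges: 21/100+23/100→11/25; 7/25+7/25→14/25; 11/25+14/25→1. L = 2 ≈ 2.0000.
L − H = 2.0000 − 1.9889 = 0.011 bits.

0.011 bits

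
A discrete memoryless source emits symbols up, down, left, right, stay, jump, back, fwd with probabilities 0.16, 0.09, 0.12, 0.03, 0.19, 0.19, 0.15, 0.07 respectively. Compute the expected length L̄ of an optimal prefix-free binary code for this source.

Repeatedly combine the two least-probable nodes; the expected code length is the sum of the merged weights.
merge 3/100 + 7/100 → 1/10
merge 9/100 + 1/10 → 19/100
merge 3/25 + 3/20 → 27/100
merge 4/25 + 19/100 → 7/20
merge 19/100 + 19/100 → 19/50
merge 27/100 + 7/20 → 31/50
merge 19/50 + 31/50 → 1
L = 1/10 + 19/100 + 27/100 + 7/20 + 19/50 + 31/50 + 1 = 291/100 = 2.91 bits/symbol.

2.91 bits/symbol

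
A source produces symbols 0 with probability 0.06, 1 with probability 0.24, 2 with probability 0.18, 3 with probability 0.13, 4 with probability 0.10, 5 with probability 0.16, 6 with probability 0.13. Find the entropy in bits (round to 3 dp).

H = −Σ pᵢ log₂ pᵢ.
−0.06·log₂(0.06) = 0.2435
−0.24·log₂(0.24) = 0.4941
−0.18·log₂(0.18) = 0.4453
−0.13·log₂(0.13) = 0.3826
−0.10·log₂(0.10) = 0.3322
−0.16·log₂(0.16) = 0.4230
−0.13·log₂(0.13) = 0.3826
Sum ≈ 2.7035 → 2.703 bits.

2.703 bits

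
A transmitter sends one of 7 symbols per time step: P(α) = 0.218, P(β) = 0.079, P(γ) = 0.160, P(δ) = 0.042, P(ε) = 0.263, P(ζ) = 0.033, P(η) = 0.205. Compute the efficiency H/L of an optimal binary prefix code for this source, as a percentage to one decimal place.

99.1%

Entropy H = −Σ p log₂ p ≈ 2.5213 bits.
Huffman merges: 33/1000+21/500→3/40; 3/40+79/1000→77/500; 77/500+4/25→157/500; 41/200+109/500→423/1000; 263/1000+157/500→577/1000; 423/1000+577/1000→1. L = 2543/1000 ≈ 2.5430.
Efficiency = H/L = 2.5213/2.5430 = 99.1%.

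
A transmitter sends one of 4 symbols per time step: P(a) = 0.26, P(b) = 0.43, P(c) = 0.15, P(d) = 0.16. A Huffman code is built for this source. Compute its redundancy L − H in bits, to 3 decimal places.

Entropy H = −Σ p log₂ p ≈ 1.8624 bits.
Huffman merges: 3/20+4/25→31/100; 13/50+31/100→57/100; 43/100+57/100→1. L = 47/25 ≈ 1.8800.
L − H = 1.8800 − 1.8624 = 0.018 bits.

0.018 bits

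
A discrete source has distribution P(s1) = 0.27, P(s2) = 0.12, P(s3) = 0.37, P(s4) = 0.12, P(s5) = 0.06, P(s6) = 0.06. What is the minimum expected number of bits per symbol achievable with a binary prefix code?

Repeatedly combine the two least-probable nodes; the expected code length is the sum of the merged weights.
merge 3/50 + 3/50 → 3/25
merge 3/25 + 3/25 → 6/25
merge 3/25 + 6/25 → 9/25
merge 27/100 + 9/25 → 63/100
merge 37/100 + 63/100 → 1
L = 3/25 + 6/25 + 9/25 + 63/100 + 1 = 47/20 = 2.35 bits/symbol.

2.35 bits/symbol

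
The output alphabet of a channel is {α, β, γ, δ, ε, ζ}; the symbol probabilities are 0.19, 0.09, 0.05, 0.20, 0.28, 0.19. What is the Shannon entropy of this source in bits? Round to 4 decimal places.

H = −Σ pᵢ log₂ pᵢ.
−0.19·log₂(0.19) = 0.4552
−0.09·log₂(0.09) = 0.3127
−0.05·log₂(0.05) = 0.2161
−0.20·log₂(0.20) = 0.4644
−0.28·log₂(0.28) = 0.5142
−0.19·log₂(0.19) = 0.4552
Sum ≈ 2.4178 → 2.4178 bits.

2.4178 bits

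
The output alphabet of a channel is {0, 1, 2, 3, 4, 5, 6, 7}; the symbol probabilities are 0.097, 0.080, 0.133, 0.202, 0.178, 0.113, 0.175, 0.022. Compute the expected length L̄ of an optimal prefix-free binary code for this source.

2.9 bits/symbol

Repeatedly combine the two least-probable nodes; the expected code length is the sum of the merged weights.
merge 11/500 + 2/25 → 51/500
merge 97/1000 + 51/500 → 199/1000
merge 113/1000 + 133/1000 → 123/500
merge 7/40 + 89/500 → 353/1000
merge 199/1000 + 101/500 → 401/1000
merge 123/500 + 353/1000 → 599/1000
merge 401/1000 + 599/1000 → 1
L = 51/500 + 199/1000 + 123/500 + 353/1000 + 401/1000 + 599/1000 + 1 = 29/10 = 2.9 bits/symbol.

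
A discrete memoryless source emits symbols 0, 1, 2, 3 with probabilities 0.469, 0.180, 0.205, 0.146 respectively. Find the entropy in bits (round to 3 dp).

1.832 bits

H = −Σ pᵢ log₂ pᵢ.
−0.469·log₂(0.469) = 0.5123
−0.180·log₂(0.180) = 0.4453
−0.205·log₂(0.205) = 0.4687
−0.146·log₂(0.146) = 0.4053
Sum ≈ 1.8316 → 1.832 bits.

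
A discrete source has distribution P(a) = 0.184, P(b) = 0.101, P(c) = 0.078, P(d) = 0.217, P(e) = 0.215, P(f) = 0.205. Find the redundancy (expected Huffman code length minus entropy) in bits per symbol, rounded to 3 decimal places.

0.048 bits

Entropy H = −Σ p log₂ p ≈ 2.4943 bits.
Huffman merges: 39/500+101/1000→179/1000; 179/1000+23/125→363/1000; 41/200+43/200→21/50; 217/1000+363/1000→29/50; 21/50+29/50→1. L = 1271/500 ≈ 2.5420.
L − H = 2.5420 − 2.4943 = 0.048 bits.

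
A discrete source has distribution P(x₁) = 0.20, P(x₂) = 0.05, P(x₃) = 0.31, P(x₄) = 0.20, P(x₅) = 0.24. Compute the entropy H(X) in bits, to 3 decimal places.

H = −Σ pᵢ log₂ pᵢ.
−0.20·log₂(0.20) = 0.4644
−0.05·log₂(0.05) = 0.2161
−0.31·log₂(0.31) = 0.5238
−0.20·log₂(0.20) = 0.4644
−0.24·log₂(0.24) = 0.4941
Sum ≈ 2.1628 → 2.163 bits.

2.163 bits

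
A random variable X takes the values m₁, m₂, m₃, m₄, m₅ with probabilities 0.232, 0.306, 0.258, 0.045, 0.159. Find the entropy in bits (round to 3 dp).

2.139 bits

H = −Σ pᵢ log₂ pᵢ.
−0.232·log₂(0.232) = 0.4890
−0.306·log₂(0.306) = 0.5228
−0.258·log₂(0.258) = 0.5043
−0.045·log₂(0.045) = 0.2013
−0.159·log₂(0.159) = 0.4218
Sum ≈ 2.1392 → 2.139 bits.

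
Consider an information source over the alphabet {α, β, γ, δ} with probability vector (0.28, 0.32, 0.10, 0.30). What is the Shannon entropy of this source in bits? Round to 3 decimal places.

H = −Σ pᵢ log₂ pᵢ.
−0.28·log₂(0.28) = 0.5142
−0.32·log₂(0.32) = 0.5260
−0.10·log₂(0.10) = 0.3322
−0.30·log₂(0.30) = 0.5211
Sum ≈ 1.8935 → 1.894 bits.

1.894 bits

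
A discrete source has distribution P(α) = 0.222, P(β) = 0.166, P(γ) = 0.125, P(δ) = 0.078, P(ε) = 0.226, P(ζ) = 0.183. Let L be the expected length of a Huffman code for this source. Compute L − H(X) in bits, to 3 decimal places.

Entropy H = −Σ p log₂ p ≈ 2.5074 bits.
Huffman merges: 39/500+1/8→203/1000; 83/500+183/1000→349/1000; 203/1000+111/500→17/40; 113/500+349/1000→23/40; 17/40+23/40→1. L = 319/125 ≈ 2.5520.
L − H = 2.5520 − 2.5074 = 0.045 bits.

0.045 bits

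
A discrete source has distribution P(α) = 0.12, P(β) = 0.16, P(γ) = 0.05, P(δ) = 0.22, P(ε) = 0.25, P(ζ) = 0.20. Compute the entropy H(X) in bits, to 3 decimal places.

H = −Σ pᵢ log₂ pᵢ.
−0.12·log₂(0.12) = 0.3671
−0.16·log₂(0.16) = 0.4230
−0.05·log₂(0.05) = 0.2161
−0.22·log₂(0.22) = 0.4806
−0.25·log₂(0.25) = 0.5000
−0.20·log₂(0.20) = 0.4644
Sum ≈ 2.4511 → 2.451 bits.

2.451 bits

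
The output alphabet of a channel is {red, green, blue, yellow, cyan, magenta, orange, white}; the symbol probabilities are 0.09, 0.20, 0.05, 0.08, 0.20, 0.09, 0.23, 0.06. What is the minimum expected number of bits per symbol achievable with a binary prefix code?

Repeatedly combine the two least-probable nodes; the expected code length is the sum of the merged weights.
merge 1/20 + 3/50 → 11/100
merge 2/25 + 9/100 → 17/100
merge 9/100 + 11/100 → 1/5
merge 17/100 + 1/5 → 37/100
merge 1/5 + 1/5 → 2/5
merge 23/100 + 37/100 → 3/5
merge 2/5 + 3/5 → 1
L = 11/100 + 17/100 + 1/5 + 37/100 + 2/5 + 3/5 + 1 = 57/20 = 2.85 bits/symbol.

2.85 bits/symbol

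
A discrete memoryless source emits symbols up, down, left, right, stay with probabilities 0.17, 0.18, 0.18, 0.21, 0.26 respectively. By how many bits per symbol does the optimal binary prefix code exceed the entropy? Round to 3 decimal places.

Entropy H = −Σ p log₂ p ≈ 2.3033 bits.
Huffman merges: 17/100+9/50→7/20; 9/50+21/100→39/100; 13/50+7/20→61/100; 39/100+61/100→1. L = 47/20 ≈ 2.3500.
L − H = 2.3500 − 2.3033 = 0.047 bits.

0.047 bits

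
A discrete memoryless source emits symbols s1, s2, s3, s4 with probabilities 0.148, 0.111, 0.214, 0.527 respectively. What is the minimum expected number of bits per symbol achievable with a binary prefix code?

1.732 bits/symbol

Repeatedly combine the two least-probable nodes; the expected code length is the sum of the merged weights.
merge 111/1000 + 37/250 → 259/1000
merge 107/500 + 259/1000 → 473/1000
merge 473/1000 + 527/1000 → 1
L = 259/1000 + 473/1000 + 1 = 433/250 = 1.732 bits/symbol.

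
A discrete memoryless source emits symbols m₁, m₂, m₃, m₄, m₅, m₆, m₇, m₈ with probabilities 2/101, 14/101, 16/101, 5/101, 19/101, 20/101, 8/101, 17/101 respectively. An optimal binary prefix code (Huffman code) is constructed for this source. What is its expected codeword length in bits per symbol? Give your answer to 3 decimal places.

Repeatedly combine the two least-probable nodes; the expected code length is the sum of the merged weights.
merge 2/101 + 5/101 → 7/101
merge 7/101 + 8/101 → 15/101
merge 14/101 + 15/101 → 29/101
merge 16/101 + 17/101 → 33/101
merge 19/101 + 20/101 → 39/101
merge 29/101 + 33/101 → 62/101
merge 39/101 + 62/101 → 1
L = 7/101 + 15/101 + 29/101 + 33/101 + 39/101 + 62/101 + 1 = 286/101 ≈ 2.832 bits/symbol.

2.832 bits/symbol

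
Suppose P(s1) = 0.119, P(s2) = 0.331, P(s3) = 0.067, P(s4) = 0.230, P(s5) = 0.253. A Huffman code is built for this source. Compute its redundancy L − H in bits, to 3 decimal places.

Entropy H = −Σ p log₂ p ≈ 2.1440 bits.
Huffman merges: 67/1000+119/1000→93/500; 93/500+23/100→52/125; 253/1000+331/1000→73/125; 52/125+73/125→1. L = 1093/500 ≈ 2.1860.
L − H = 2.1860 − 2.1440 = 0.042 bits.

0.042 bits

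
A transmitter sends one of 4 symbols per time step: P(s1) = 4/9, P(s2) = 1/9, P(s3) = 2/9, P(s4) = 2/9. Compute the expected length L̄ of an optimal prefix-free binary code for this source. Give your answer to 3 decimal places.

1.889 bits/symbol

Repeatedly combine the two least-probable nodes; the expected code length is the sum of the merged weights.
merge 1/9 + 2/9 → 1/3
merge 2/9 + 1/3 → 5/9
merge 4/9 + 5/9 → 1
L = 1/3 + 5/9 + 1 = 17/9 ≈ 1.889 bits/symbol.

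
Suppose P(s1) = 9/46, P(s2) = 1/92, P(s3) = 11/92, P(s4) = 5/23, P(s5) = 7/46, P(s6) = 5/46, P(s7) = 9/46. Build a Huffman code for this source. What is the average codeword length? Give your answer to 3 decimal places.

Repeatedly combine the two least-probable nodes; the expected code length is the sum of the merged weights.
merge 1/92 + 5/46 → 11/92
merge 11/92 + 11/92 → 11/46
merge 7/46 + 9/46 → 8/23
merge 9/46 + 5/23 → 19/46
merge 11/46 + 8/23 → 27/46
merge 19/46 + 27/46 → 1
L = 11/92 + 11/46 + 8/23 + 19/46 + 27/46 + 1 = 249/92 ≈ 2.707 bits/symbol.

2.707 bits/symbol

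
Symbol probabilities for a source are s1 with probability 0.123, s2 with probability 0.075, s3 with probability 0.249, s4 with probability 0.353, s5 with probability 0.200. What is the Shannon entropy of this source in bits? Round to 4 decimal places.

H = −Σ pᵢ log₂ pᵢ.
−0.123·log₂(0.123) = 0.3719
−0.075·log₂(0.075) = 0.2803
−0.249·log₂(0.249) = 0.4994
−0.353·log₂(0.353) = 0.5303
−0.200·log₂(0.200) = 0.4644
Sum ≈ 2.1463 → 2.1463 bits.

2.1463 bits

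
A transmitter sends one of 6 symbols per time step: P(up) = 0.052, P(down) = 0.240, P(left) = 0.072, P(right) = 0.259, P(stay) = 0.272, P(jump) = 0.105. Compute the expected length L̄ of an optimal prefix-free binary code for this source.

Repeatedly combine the two least-probable nodes; the expected code length is the sum of the merged weights.
merge 13/250 + 9/125 → 31/250
merge 21/200 + 31/250 → 229/1000
merge 229/1000 + 6/25 → 469/1000
merge 259/1000 + 34/125 → 531/1000
merge 469/1000 + 531/1000 → 1
L = 31/250 + 229/1000 + 469/1000 + 531/1000 + 1 = 2353/1000 = 2.353 bits/symbol.

2.353 bits/symbol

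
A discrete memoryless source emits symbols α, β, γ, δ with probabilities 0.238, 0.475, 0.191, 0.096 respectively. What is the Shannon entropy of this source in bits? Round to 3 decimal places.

1.784 bits

H = −Σ pᵢ log₂ pᵢ.
−0.238·log₂(0.238) = 0.4929
−0.475·log₂(0.475) = 0.5102
−0.191·log₂(0.191) = 0.4562
−0.096·log₂(0.096) = 0.3246
Sum ≈ 1.7838 → 1.784 bits.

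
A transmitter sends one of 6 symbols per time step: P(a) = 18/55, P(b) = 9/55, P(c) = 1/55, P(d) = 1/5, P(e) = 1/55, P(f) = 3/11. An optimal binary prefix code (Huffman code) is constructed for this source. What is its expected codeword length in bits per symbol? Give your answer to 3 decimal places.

Repeatedly combine the two least-probable nodes; the expected code length is the sum of the merged weights.
merge 1/55 + 1/55 → 2/55
merge 2/55 + 9/55 → 1/5
merge 1/5 + 1/5 → 2/5
merge 3/11 + 18/55 → 3/5
merge 2/5 + 3/5 → 1
L = 2/55 + 1/5 + 2/5 + 3/5 + 1 = 123/55 ≈ 2.236 bits/symbol.

2.236 bits/symbol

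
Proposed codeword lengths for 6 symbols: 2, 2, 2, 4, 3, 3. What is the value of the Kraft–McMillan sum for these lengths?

1.0625

With common denominator 2^4 = 16: Σ 2^(−ℓᵢ) = 4/16 + 4/16 + 4/16 + 1/16 + 2/16 + 2/16 = 17/16 = 1.0625.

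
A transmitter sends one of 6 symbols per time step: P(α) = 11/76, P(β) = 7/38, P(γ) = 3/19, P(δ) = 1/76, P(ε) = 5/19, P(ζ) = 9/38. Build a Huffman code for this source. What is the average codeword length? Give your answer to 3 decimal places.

Repeatedly combine the two least-probable nodes; the expected code length is the sum of the merged weights.
merge 1/76 + 11/76 → 3/19
merge 3/19 + 3/19 → 6/19
merge 7/38 + 9/38 → 8/19
merge 5/19 + 6/19 → 11/19
merge 8/19 + 11/19 → 1
L = 3/19 + 6/19 + 8/19 + 11/19 + 1 = 47/19 ≈ 2.474 bits/symbol.

2.474 bits/symbol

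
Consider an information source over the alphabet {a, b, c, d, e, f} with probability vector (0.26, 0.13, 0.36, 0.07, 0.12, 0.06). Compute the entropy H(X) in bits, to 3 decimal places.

2.298 bits

H = −Σ pᵢ log₂ pᵢ.
−0.26·log₂(0.26) = 0.5053
−0.13·log₂(0.13) = 0.3826
−0.36·log₂(0.36) = 0.5306
−0.07·log₂(0.07) = 0.2686
−0.12·log₂(0.12) = 0.3671
−0.06·log₂(0.06) = 0.2435
Sum ≈ 2.2977 → 2.298 bits.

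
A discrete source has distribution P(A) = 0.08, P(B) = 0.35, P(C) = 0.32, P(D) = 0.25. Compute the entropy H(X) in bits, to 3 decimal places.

H = −Σ pᵢ log₂ pᵢ.
−0.08·log₂(0.08) = 0.2915
−0.35·log₂(0.35) = 0.5301
−0.32·log₂(0.32) = 0.5260
−0.25·log₂(0.25) = 0.5000
Sum ≈ 1.8476 → 1.848 bits.

1.848 bits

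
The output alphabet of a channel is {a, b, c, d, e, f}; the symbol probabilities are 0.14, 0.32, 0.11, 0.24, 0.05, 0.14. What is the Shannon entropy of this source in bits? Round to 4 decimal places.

H = −Σ pᵢ log₂ pᵢ.
−0.14·log₂(0.14) = 0.3971
−0.32·log₂(0.32) = 0.5260
−0.11·log₂(0.11) = 0.3503
−0.24·log₂(0.24) = 0.4941
−0.05·log₂(0.05) = 0.2161
−0.14·log₂(0.14) = 0.3971
Sum ≈ 2.3808 → 2.3808 bits.

2.3808 bits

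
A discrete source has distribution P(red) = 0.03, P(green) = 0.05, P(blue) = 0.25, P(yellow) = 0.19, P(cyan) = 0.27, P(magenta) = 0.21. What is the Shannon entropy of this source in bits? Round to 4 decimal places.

2.3059 bits

H = −Σ pᵢ log₂ pᵢ.
−0.03·log₂(0.03) = 0.1518
−0.05·log₂(0.05) = 0.2161
−0.25·log₂(0.25) = 0.5000
−0.19·log₂(0.19) = 0.4552
−0.27·log₂(0.27) = 0.5100
−0.21·log₂(0.21) = 0.4728
Sum ≈ 2.3059 → 2.3059 bits.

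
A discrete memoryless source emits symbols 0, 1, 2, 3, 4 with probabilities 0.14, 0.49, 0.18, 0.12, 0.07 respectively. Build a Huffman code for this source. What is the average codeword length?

Repeatedly combine the two least-probable nodes; the expected code length is the sum of the merged weights.
merge 7/100 + 3/25 → 19/100
merge 7/50 + 9/50 → 8/25
merge 19/100 + 8/25 → 51/100
merge 49/100 + 51/100 → 1
L = 19/100 + 8/25 + 51/100 + 1 = 101/50 = 2.02 bits/symbol.

2.02 bits/symbol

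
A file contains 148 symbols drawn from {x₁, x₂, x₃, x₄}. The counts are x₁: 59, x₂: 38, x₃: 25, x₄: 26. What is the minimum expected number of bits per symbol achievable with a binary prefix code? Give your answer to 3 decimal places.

Probabilities are the counts divided by 148.
Repeatedly combine the two least-probable nodes; the expected code length is the sum of the merged weights.
merge 25/148 + 13/74 → 51/148
merge 19/74 + 51/148 → 89/148
merge 59/148 + 89/148 → 1
L = 51/148 + 89/148 + 1 = 72/37 ≈ 1.946 bits/symbol.

1.946 bits/symbol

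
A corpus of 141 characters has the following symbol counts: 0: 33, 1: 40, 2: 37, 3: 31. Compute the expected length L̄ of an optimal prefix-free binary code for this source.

Probabilities are the counts divided by 141.
Repeatedly combine the two least-probable nodes; the expected code length is the sum of the merged weights.
merge 31/141 + 11/47 → 64/141
merge 37/141 + 40/141 → 77/141
merge 64/141 + 77/141 → 1
L = 64/141 + 77/141 + 1 = 2 bits/symbol.

2 bits/symbol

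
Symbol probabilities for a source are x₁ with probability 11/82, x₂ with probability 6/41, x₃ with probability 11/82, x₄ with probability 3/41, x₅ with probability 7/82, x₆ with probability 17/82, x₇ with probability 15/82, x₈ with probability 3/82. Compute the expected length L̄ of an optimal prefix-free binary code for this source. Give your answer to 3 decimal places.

Repeatedly combine the two least-probable nodes; the expected code length is the sum of the merged weights.
merge 3/82 + 3/41 → 9/82
merge 7/82 + 9/82 → 8/41
merge 11/82 + 11/82 → 11/41
merge 6/41 + 15/82 → 27/82
merge 8/41 + 17/82 → 33/82
merge 11/41 + 27/82 → 49/82
merge 33/82 + 49/82 → 1
L = 9/82 + 8/41 + 11/41 + 27/82 + 33/82 + 49/82 + 1 = 119/41 ≈ 2.902 bits/symbol.

2.902 bits/symbol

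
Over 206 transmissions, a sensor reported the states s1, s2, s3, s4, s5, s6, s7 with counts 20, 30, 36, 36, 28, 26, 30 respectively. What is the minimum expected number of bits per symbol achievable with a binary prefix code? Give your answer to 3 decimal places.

Probabilities are the counts divided by 206.
Repeatedly combine the two least-probable nodes; the expected code length is the sum of the merged weights.
merge 10/103 + 13/103 → 23/103
merge 14/103 + 15/103 → 29/103
merge 15/103 + 18/103 → 33/103
merge 18/103 + 23/103 → 41/103
merge 29/103 + 33/103 → 62/103
merge 41/103 + 62/103 → 1
L = 23/103 + 29/103 + 33/103 + 41/103 + 62/103 + 1 = 291/103 ≈ 2.825 bits/symbol.

2.825 bits/symbol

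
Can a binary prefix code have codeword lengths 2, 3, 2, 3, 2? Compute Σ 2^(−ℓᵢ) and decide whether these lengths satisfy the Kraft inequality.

With common denominator 2^3 = 8: Σ 2^(−ℓᵢ) = 2/8 + 1/8 + 2/8 + 1/8 + 2/8 = 8/8 = 1.
Kraft's inequality requires Σ ≤ 1; here Σ = 1 ≤ 1, so such a prefix code exists.

1; yes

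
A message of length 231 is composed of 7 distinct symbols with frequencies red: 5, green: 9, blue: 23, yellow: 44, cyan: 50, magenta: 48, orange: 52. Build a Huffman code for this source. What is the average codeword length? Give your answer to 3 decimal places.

Probabilities are the counts divided by 231.
Repeatedly combine the two least-probable nodes; the expected code length is the sum of the merged weights.
merge 5/231 + 3/77 → 2/33
merge 2/33 + 23/231 → 37/231
merge 37/231 + 4/21 → 27/77
merge 16/77 + 50/231 → 14/33
merge 52/231 + 27/77 → 19/33
merge 14/33 + 19/33 → 1
L = 2/33 + 37/231 + 27/77 + 14/33 + 19/33 + 1 = 18/7 ≈ 2.571 bits/symbol.

2.571 bits/symbol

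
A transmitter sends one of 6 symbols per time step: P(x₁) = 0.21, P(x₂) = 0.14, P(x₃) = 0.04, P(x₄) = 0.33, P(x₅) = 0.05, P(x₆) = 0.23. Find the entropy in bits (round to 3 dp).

H = −Σ pᵢ log₂ pᵢ.
−0.21·log₂(0.21) = 0.4728
−0.14·log₂(0.14) = 0.3971
−0.04·log₂(0.04) = 0.1858
−0.33·log₂(0.33) = 0.5278
−0.05·log₂(0.05) = 0.2161
−0.23·log₂(0.23) = 0.4877
Sum ≈ 2.2873 → 2.287 bits.

2.287 bits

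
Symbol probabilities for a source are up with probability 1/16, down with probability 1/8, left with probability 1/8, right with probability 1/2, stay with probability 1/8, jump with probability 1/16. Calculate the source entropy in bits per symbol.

Each probability is a power of 1/2, so log₂(1/p) is an integer.
H = Σ p·log₂(1/p) = 1/16·4 + 1/8·3 + 1/8·3 + 1/2·1 + 1/8·3 + 1/16·4 = 2.125 bits.

2.125 bits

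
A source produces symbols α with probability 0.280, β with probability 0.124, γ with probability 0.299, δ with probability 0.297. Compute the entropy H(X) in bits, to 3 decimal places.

H = −Σ pᵢ log₂ pᵢ.
−0.280·log₂(0.280) = 0.5142
−0.124·log₂(0.124) = 0.3734
−0.299·log₂(0.299) = 0.5208
−0.297·log₂(0.297) = 0.5202
Sum ≈ 1.9286 → 1.929 bits.

1.929 bits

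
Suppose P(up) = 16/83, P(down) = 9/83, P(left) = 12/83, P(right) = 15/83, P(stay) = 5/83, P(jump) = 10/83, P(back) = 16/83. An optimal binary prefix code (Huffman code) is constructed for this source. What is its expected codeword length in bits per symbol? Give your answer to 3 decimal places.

2.783 bits/symbol

Repeatedly combine the two least-probable nodes; the expected code length is the sum of the merged weights.
merge 5/83 + 9/83 → 14/83
merge 10/83 + 12/83 → 22/83
merge 14/83 + 15/83 → 29/83
merge 16/83 + 16/83 → 32/83
merge 22/83 + 29/83 → 51/83
merge 32/83 + 51/83 → 1
L = 14/83 + 22/83 + 29/83 + 32/83 + 51/83 + 1 = 231/83 ≈ 2.783 bits/symbol.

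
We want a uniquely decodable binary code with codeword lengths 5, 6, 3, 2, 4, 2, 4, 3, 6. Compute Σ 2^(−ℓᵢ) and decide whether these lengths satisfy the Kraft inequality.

With common denominator 2^6 = 64: Σ 2^(−ℓᵢ) = 2/64 + 1/64 + 8/64 + 16/64 + 4/64 + 16/64 + 4/64 + 8/64 + 1/64 = 60/64 = 0.9375.
Kraft's inequality requires Σ ≤ 1; here Σ = 0.9375 ≤ 1, so such a prefix code exists.

0.9375; yes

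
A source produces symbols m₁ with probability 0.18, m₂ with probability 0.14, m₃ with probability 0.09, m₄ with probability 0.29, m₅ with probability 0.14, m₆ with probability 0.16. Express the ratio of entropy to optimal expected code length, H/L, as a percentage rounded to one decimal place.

98.5%

Entropy H = −Σ p log₂ p ≈ 2.4931 bits.
Huffman merges: 9/100+7/50→23/100; 7/50+4/25→3/10; 9/50+23/100→41/100; 29/100+3/10→59/100; 41/100+59/100→1. L = 253/100 ≈ 2.5300.
Efficiency = H/L = 2.4931/2.5300 = 98.5%.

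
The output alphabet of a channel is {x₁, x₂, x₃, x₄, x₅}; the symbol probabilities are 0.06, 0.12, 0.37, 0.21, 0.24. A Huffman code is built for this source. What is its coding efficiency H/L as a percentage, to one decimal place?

96.7%

Entropy H = −Σ p log₂ p ≈ 2.1083 bits.
Huffman merges: 3/50+3/25→9/50; 9/50+21/100→39/100; 6/25+37/100→61/100; 39/100+61/100→1. L = 109/50 ≈ 2.1800.
Efficiency = H/L = 2.1083/2.1800 = 96.7%.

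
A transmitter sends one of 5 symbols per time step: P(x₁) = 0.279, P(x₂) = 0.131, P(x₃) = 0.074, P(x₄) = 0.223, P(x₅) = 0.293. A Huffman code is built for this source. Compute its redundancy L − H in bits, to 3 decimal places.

Entropy H = −Σ p log₂ p ≈ 2.1776 bits.
Huffman merges: 37/500+131/1000→41/200; 41/200+223/1000→107/250; 279/1000+293/1000→143/250; 107/250+143/250→1. L = 441/200 ≈ 2.2050.
L − H = 2.2050 − 2.1776 = 0.027 bits.

0.027 bits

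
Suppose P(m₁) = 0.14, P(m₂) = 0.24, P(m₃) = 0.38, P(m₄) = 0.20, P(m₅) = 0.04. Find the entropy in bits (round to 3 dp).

2.072 bits

H = −Σ pᵢ log₂ pᵢ.
−0.14·log₂(0.14) = 0.3971
−0.24·log₂(0.24) = 0.4941
−0.38·log₂(0.38) = 0.5305
−0.20·log₂(0.20) = 0.4644
−0.04·log₂(0.04) = 0.1858
Sum ≈ 2.0718 → 2.072 bits.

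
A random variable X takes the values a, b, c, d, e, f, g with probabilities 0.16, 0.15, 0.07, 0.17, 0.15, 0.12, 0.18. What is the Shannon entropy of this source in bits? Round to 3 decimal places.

H = −Σ pᵢ log₂ pᵢ.
−0.16·log₂(0.16) = 0.4230
−0.15·log₂(0.15) = 0.4105
−0.07·log₂(0.07) = 0.2686
−0.17·log₂(0.17) = 0.4346
−0.15·log₂(0.15) = 0.4105
−0.12·log₂(0.12) = 0.3671
−0.18·log₂(0.18) = 0.4453
Sum ≈ 2.7596 → 2.760 bits.

2.760 bits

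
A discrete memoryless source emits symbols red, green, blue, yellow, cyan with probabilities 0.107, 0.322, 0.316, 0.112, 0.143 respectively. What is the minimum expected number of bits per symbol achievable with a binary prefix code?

Repeatedly combine the two least-probable nodes; the expected code length is the sum of the merged weights.
merge 107/1000 + 14/125 → 219/1000
merge 143/1000 + 219/1000 → 181/500
merge 79/250 + 161/500 → 319/500
merge 181/500 + 319/500 → 1
L = 219/1000 + 181/500 + 319/500 + 1 = 2219/1000 = 2.219 bits/symbol.

2.219 bits/symbol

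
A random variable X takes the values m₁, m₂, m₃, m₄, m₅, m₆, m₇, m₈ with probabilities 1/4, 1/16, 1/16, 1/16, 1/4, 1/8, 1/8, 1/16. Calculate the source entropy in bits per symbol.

Each probability is a power of 1/2, so log₂(1/p) is an integer.
H = Σ p·log₂(1/p) = 1/4·2 + 1/16·4 + 1/16·4 + 1/16·4 + 1/4·2 + 1/8·3 + 1/8·3 + 1/16·4 = 2.75 bits.

2.75 bits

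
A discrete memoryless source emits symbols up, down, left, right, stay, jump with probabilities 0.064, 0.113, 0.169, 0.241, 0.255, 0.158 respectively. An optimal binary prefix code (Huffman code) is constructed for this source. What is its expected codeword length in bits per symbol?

Repeatedly combine the two least-probable nodes; the expected code length is the sum of the merged weights.
merge 8/125 + 113/1000 → 177/1000
merge 79/500 + 169/1000 → 327/1000
merge 177/1000 + 241/1000 → 209/500
merge 51/200 + 327/1000 → 291/500
merge 209/500 + 291/500 → 1
L = 177/1000 + 327/1000 + 209/500 + 291/500 + 1 = 313/125 = 2.504 bits/symbol.

2.504 bits/symbol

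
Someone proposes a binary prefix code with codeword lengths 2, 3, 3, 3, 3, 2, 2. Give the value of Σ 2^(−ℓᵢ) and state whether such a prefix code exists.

With common denominator 2^3 = 8: Σ 2^(−ℓᵢ) = 2/8 + 1/8 + 1/8 + 1/8 + 1/8 + 2/8 + 2/8 = 10/8 = 1.25.
Kraft's inequality requires Σ ≤ 1; here Σ = 1.25 > 1, so no such prefix code exists.

1.25; no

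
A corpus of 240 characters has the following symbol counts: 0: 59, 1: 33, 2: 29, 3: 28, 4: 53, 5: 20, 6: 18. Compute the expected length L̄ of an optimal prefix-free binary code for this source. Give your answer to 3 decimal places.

2.692 bits/symbol

Probabilities are the counts divided by 240.
Repeatedly combine the two least-probable nodes; the expected code length is the sum of the merged weights.
merge 3/40 + 1/12 → 19/120
merge 7/60 + 29/240 → 19/80
merge 11/80 + 19/120 → 71/240
merge 53/240 + 19/80 → 11/24
merge 59/240 + 71/240 → 13/24
merge 11/24 + 13/24 → 1
L = 19/120 + 19/80 + 71/240 + 11/24 + 13/24 + 1 = 323/120 ≈ 2.692 bits/symbol.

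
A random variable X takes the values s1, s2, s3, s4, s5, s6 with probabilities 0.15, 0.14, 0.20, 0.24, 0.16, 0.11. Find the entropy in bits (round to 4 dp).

H = −Σ pᵢ log₂ pᵢ.
−0.15·log₂(0.15) = 0.4105
−0.14·log₂(0.14) = 0.3971
−0.20·log₂(0.20) = 0.4644
−0.24·log₂(0.24) = 0.4941
−0.16·log₂(0.16) = 0.4230
−0.11·log₂(0.11) = 0.3503
Sum ≈ 2.5395 → 2.5395 bits.

2.5395 bits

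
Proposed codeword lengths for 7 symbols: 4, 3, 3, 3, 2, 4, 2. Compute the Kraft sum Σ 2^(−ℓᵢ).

1

With common denominator 2^4 = 16: Σ 2^(−ℓᵢ) = 1/16 + 2/16 + 2/16 + 2/16 + 4/16 + 1/16 + 4/16 = 16/16 = 1.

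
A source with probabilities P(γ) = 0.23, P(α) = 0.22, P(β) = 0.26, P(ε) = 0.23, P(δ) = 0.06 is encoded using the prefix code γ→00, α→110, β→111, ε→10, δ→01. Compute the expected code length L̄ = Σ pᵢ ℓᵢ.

L̄ = Σ pᵢ·ℓᵢ = 0.23·2 + 0.22·3 + 0.26·3 + 0.23·2 + 0.06·2 = 2.48 bits/symbol.

2.48 bits/symbol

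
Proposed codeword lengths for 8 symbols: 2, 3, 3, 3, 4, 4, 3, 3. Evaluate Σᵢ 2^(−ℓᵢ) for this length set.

1

With common denominator 2^4 = 16: Σ 2^(−ℓᵢ) = 4/16 + 2/16 + 2/16 + 2/16 + 1/16 + 1/16 + 2/16 + 2/16 = 16/16 = 1.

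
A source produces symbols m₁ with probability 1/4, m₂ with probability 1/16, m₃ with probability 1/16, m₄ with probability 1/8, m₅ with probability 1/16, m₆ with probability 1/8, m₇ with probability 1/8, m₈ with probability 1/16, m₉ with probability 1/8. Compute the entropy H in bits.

3 bits

Each probability is a power of 1/2, so log₂(1/p) is an integer.
H = Σ p·log₂(1/p) = 1/4·2 + 1/16·4 + 1/16·4 + 1/8·3 + 1/16·4 + 1/8·3 + 1/8·3 + 1/16·4 + 1/8·3 = 3 bits.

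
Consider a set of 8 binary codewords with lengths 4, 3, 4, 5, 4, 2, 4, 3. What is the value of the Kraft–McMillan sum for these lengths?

0.78125

With common denominator 2^5 = 32: Σ 2^(−ℓᵢ) = 2/32 + 4/32 + 2/32 + 1/32 + 2/32 + 8/32 + 2/32 + 4/32 = 25/32 = 0.78125.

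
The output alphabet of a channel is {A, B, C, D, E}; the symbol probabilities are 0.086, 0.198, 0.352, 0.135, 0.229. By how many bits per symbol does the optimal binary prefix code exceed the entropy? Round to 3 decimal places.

Entropy H = −Σ p log₂ p ≈ 2.1742 bits.
Huffman merges: 43/500+27/200→221/1000; 99/500+221/1000→419/1000; 229/1000+44/125→581/1000; 419/1000+581/1000→1. L = 2221/1000 ≈ 2.2210.
L − H = 2.2210 − 2.1742 = 0.047 bits.

0.047 bits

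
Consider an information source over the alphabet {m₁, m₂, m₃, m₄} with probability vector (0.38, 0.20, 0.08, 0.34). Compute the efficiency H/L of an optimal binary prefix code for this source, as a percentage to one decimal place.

Entropy H = −Σ p log₂ p ≈ 1.8155 bits.
Huffman merges: 2/25+1/5→7/25; 7/25+17/50→31/50; 19/50+31/50→1. L = 19/10 ≈ 1.9000.
Efficiency = H/L = 1.8155/1.9000 = 95.6%.

95.6%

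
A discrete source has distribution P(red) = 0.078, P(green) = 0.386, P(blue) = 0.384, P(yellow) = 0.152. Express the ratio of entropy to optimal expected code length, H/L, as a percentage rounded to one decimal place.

Entropy H = −Σ p log₂ p ≈ 1.7605 bits.
Huffman merges: 39/500+19/125→23/100; 23/100+48/125→307/500; 193/500+307/500→1. L = 461/250 ≈ 1.8440.
Efficiency = H/L = 1.7605/1.8440 = 95.5%.

95.5%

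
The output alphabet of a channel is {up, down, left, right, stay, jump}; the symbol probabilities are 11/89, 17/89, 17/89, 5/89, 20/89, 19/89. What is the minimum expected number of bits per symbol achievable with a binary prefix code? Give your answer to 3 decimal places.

Repeatedly combine the two least-probable nodes; the expected code length is the sum of the merged weights.
merge 5/89 + 11/89 → 16/89
merge 16/89 + 17/89 → 33/89
merge 17/89 + 19/89 → 36/89
merge 20/89 + 33/89 → 53/89
merge 36/89 + 53/89 → 1
L = 16/89 + 33/89 + 36/89 + 53/89 + 1 = 227/89 ≈ 2.551 bits/symbol.

2.551 bits/symbol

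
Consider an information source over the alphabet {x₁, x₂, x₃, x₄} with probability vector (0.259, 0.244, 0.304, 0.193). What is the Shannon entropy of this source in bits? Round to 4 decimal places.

1.9816 bits

H = −Σ pᵢ log₂ pᵢ.
−0.259·log₂(0.259) = 0.5048
−0.244·log₂(0.244) = 0.4966
−0.304·log₂(0.304) = 0.5222
−0.193·log₂(0.193) = 0.4581
Sum ≈ 1.9816 → 1.9816 bits.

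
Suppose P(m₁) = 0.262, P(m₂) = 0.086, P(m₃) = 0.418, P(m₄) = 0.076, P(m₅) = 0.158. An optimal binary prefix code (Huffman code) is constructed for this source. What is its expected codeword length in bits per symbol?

Repeatedly combine the two least-probable nodes; the expected code length is the sum of the merged weights.
merge 19/250 + 43/500 → 81/500
merge 79/500 + 81/500 → 8/25
merge 131/500 + 8/25 → 291/500
merge 209/500 + 291/500 → 1
L = 81/500 + 8/25 + 291/500 + 1 = 258/125 = 2.064 bits/symbol.

2.064 bits/symbol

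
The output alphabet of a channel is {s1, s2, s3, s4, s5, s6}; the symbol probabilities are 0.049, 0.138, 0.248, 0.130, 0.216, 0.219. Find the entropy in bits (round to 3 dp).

H = −Σ pᵢ log₂ pᵢ.
−0.049·log₂(0.049) = 0.2132
−0.138·log₂(0.138) = 0.3943
−0.248·log₂(0.248) = 0.4989
−0.130·log₂(0.130) = 0.3826
−0.216·log₂(0.216) = 0.4776
−0.219·log₂(0.219) = 0.4798
Sum ≈ 2.4464 → 2.446 bits.

2.446 bits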